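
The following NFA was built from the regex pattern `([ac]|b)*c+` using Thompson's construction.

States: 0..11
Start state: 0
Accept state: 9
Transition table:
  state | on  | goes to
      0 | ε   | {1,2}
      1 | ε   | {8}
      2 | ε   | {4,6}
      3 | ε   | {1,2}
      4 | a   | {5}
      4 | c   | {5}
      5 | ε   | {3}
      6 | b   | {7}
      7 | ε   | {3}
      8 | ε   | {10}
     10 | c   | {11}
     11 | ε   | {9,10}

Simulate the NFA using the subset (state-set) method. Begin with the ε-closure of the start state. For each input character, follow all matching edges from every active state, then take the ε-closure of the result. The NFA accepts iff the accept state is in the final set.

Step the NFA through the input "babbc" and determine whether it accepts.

Answer: ACCEPT

Derivation:
S₀ = ε-closure({0}) = {0,1,2,4,6,8,10}
'b' @ 1: {1,2,3,4,6,7,8,10}
'a' @ 2: {1,2,3,4,5,6,8,10}
'b' @ 3: {1,2,3,4,6,7,8,10}
'b' @ 4: {1,2,3,4,6,7,8,10}
'c' @ 5: {1,2,3,4,5,6,8,9,10,11}  [accepting]
end set {1,2,3,4,5,6,8,9,10,11} — state 9 in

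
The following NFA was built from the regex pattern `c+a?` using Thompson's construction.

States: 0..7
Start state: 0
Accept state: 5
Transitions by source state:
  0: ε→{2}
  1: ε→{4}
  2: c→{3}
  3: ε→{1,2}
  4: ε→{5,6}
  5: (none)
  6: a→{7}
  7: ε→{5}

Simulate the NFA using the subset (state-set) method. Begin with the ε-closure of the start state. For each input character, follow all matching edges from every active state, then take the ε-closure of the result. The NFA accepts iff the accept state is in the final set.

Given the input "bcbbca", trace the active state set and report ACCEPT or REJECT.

S₀ = ε-closure({0}) = {0,2}
'b' @ 1: {}  — dead — no transitions
rest 'cbbca' ignored (set empty)
final: {}; accept 5 not in set

Answer: REJECT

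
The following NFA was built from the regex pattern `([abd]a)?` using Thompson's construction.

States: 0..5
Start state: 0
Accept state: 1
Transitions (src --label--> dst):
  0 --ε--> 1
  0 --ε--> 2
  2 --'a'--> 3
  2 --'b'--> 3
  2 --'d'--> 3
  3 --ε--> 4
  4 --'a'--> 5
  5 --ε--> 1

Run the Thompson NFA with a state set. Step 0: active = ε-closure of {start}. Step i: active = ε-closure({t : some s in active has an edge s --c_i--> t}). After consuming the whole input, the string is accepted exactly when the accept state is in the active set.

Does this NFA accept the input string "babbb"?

Answer: REJECT

Derivation:
initial (ε-close {0}): {0,1,2}
'b' @ 1: {3,4}
'a' @ 2: {1,5}  ✓accept
'b' @ 3: {}  — dead — no transitions
rest 'bb' ignored (set empty)
end set {} — state 1 not in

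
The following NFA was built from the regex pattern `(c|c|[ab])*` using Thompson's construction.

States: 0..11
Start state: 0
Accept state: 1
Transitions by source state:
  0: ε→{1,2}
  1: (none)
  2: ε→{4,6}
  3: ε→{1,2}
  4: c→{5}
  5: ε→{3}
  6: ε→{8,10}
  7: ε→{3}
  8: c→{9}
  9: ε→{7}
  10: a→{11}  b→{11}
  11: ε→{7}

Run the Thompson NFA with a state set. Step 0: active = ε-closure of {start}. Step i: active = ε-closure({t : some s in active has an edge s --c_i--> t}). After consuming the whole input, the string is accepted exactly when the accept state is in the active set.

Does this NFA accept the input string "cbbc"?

Answer: ACCEPT

Trace:
initial (ε-close {0}): {0,1,2,4,6,8,10}
'c' @ 1: {1,2,3,4,5,6,7,8,9,10}  [accepting]
'b' @ 2: {1,2,3,4,6,7,8,10,11}  [accepting]
'b' @ 3: {1,2,3,4,6,7,8,10,11}  [accepting]
'c' @ 4: {1,2,3,4,5,6,7,8,9,10}  [accepting]
final: {1,2,3,4,5,6,7,8,9,10}; accept 1 in set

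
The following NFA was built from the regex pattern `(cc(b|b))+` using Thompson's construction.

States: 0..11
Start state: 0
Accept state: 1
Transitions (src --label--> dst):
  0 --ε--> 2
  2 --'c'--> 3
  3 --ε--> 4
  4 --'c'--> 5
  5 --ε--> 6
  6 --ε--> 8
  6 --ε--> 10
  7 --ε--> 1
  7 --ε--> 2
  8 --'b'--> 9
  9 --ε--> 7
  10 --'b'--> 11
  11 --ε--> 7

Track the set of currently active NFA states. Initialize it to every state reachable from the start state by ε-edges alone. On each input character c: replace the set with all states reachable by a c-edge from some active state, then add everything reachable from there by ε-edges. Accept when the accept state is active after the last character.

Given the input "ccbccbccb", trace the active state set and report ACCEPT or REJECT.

S₀ = ε-closure({0}) = {0,2}
'c' @ 1: {3,4}
'c' @ 2: {5,6,8,10}
'b' @ 3: {1,2,7,9,11}  (accept∈set)
'c' @ 4: {3,4}
'c' @ 5: {5,6,8,10}
'b' @ 6: {1,2,7,9,11}  (accept∈set)
'c' @ 7: {3,4}
'c' @ 8: {5,6,8,10}
'b' @ 9: {1,2,7,9,11}  (accept∈set)
after full input: {1,2,7,9,11}  (accept=1 in)

Answer: ACCEPT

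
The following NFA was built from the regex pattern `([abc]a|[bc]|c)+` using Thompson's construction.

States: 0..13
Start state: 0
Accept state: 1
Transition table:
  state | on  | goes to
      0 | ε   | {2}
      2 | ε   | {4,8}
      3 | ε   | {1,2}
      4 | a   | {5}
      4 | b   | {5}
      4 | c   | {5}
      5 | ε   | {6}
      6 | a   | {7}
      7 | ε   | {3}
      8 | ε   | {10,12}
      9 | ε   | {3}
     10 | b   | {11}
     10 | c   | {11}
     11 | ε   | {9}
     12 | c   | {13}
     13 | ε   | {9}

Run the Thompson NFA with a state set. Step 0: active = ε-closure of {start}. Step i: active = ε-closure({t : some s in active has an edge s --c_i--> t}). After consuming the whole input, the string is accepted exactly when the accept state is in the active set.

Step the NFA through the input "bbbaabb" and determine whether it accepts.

S₀ = ε-closure({0}) = {0,2,4,8,10,12}
'b' @ 1: {1,2,3,4,5,6,8,9,10,11,12}  [accepting]
'b' @ 2: {1,2,3,4,5,6,8,9,10,11,12}  [accepting]
'b' @ 3: {1,2,3,4,5,6,8,9,10,11,12}  [accepting]
'a' @ 4: {1,2,3,4,5,6,7,8,10,12}  [accepting]
'a' @ 5: {1,2,3,4,5,6,7,8,10,12}  [accepting]
'b' @ 6: {1,2,3,4,5,6,8,9,10,11,12}  [accepting]
'b' @ 7: {1,2,3,4,5,6,8,9,10,11,12}  [accepting]
final: {1,2,3,4,5,6,8,9,10,11,12}; accept 1 in set

Answer: ACCEPT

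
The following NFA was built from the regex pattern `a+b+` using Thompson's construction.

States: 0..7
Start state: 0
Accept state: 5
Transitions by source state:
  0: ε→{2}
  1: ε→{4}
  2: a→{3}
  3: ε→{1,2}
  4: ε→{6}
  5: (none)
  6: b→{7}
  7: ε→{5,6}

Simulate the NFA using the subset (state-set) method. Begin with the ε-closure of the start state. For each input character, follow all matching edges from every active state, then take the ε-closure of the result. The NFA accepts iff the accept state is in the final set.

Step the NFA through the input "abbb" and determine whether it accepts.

Answer: ACCEPT

Derivation:
S₀ = ε-closure({0}) = {0,2}
'a' @ 1: {1,2,3,4,6}
'b' @ 2: {5,6,7}  ✓accept
'b' @ 3: {5,6,7}  ✓accept
'b' @ 4: {5,6,7}  ✓accept
end set {5,6,7} — state 5 in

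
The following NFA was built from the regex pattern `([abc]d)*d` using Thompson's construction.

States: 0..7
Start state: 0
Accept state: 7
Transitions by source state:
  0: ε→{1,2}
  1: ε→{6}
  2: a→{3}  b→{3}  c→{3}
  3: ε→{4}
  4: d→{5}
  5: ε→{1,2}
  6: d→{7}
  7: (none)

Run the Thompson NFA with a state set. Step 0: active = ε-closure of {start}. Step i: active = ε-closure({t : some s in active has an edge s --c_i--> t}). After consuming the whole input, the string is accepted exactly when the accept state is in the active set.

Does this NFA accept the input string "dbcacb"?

start: ε-closure({0}) = {0,1,2,6}
'd' @ 1: {7}  ✓accept
'b' @ 2: {}  — state set empty
rest 'cacb' ignored (set empty)
final: {}; accept 7 not in set

Answer: REJECT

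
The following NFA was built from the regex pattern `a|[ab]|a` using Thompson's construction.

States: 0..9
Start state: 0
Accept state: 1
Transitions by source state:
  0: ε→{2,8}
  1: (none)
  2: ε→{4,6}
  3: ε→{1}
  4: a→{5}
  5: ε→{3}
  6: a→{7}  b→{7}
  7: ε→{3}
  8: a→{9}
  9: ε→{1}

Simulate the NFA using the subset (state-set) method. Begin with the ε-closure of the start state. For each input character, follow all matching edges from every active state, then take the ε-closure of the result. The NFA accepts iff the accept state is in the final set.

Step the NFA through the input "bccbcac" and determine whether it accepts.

Answer: REJECT

Derivation:
start: ε-closure({0}) = {0,2,4,6,8}
'b' @ 1: {1,3,7}  (accept∈set)
'c' @ 2: {}  — dead — no transitions
rest 'cbcac' ignored (set empty)
after full input: {}  (accept=1 not in)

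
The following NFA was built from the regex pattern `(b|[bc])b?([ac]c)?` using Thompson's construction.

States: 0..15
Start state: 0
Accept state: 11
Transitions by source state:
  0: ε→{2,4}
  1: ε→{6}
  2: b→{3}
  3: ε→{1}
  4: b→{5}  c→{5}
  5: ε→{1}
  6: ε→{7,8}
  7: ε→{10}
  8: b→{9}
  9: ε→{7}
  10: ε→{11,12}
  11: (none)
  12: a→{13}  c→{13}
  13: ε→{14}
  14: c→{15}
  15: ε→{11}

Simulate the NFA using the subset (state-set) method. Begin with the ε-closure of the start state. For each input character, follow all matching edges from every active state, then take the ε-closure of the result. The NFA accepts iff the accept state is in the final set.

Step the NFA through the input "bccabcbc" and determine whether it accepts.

initial (ε-close {0}): {0,2,4}
'b' @ 1: {1,3,5,6,7,8,10,11,12}  (accept∈set)
'c' @ 2: {13,14}
'c' @ 3: {11,15}  (accept∈set)
'a' @ 4: {}  — dead — no transitions
rest 'bcbc' ignored (set empty)
final: {}; accept 11 not in set

Answer: REJECT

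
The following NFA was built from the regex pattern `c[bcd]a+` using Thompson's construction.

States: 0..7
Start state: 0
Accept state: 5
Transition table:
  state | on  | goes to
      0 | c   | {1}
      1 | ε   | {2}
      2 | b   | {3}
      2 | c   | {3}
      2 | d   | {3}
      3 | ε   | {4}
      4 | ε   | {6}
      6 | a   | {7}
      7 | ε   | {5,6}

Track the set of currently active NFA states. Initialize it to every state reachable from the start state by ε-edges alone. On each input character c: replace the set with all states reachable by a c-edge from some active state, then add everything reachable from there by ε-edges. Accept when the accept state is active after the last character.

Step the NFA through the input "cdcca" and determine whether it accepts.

Answer: REJECT

Derivation:
initial (ε-close {0}): {0}
'c' @ 1: {1,2}
'd' @ 2: {3,4,6}
'c' @ 3: {}  — dead — no transitions
rest 'ca' ignored (set empty)
after full input: {}  (accept=5 not in)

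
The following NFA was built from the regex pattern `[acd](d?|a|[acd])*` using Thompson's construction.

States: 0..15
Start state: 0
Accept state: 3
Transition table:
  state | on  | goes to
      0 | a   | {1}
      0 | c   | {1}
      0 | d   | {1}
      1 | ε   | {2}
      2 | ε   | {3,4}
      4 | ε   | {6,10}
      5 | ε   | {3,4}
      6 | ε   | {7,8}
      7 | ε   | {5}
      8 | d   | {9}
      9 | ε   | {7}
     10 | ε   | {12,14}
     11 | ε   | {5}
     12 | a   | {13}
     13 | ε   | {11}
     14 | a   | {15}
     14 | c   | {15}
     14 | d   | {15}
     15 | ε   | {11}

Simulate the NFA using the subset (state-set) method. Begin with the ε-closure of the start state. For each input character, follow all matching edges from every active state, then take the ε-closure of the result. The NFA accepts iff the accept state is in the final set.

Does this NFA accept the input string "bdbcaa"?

Answer: REJECT

Trace:
S₀ = ε-closure({0}) = {0}
'b' @ 1: {}  — dead — no transitions
rest 'dbcaa' ignored (set empty)
end set {} — state 3 not in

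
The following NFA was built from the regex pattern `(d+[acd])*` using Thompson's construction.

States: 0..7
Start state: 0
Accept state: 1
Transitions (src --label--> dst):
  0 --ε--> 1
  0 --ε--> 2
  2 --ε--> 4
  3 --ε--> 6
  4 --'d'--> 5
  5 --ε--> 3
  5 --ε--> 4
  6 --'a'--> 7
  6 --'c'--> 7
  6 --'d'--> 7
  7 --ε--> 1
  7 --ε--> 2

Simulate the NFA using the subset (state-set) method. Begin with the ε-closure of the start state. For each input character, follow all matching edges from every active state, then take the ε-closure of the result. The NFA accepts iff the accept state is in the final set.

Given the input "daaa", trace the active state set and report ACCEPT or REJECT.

start: ε-closure({0}) = {0,1,2,4}
'd' @ 1: {3,4,5,6}
'a' @ 2: {1,2,4,7}  [accepting]
'a' @ 3: {}  — dead — no transitions
rest 'a' ignored (set empty)
end set {} — state 1 not in

Answer: REJECT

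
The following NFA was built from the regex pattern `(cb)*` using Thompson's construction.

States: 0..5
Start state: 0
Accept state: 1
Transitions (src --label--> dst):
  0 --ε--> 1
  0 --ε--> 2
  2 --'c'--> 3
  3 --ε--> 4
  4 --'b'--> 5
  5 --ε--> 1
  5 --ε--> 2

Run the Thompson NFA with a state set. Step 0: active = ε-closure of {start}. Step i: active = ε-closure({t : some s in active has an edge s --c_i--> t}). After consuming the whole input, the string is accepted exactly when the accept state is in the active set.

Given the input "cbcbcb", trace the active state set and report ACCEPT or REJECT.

start: ε-closure({0}) = {0,1,2}
'c' @ 1: {3,4}
'b' @ 2: {1,2,5}  [accepting]
'c' @ 3: {3,4}
'b' @ 4: {1,2,5}  [accepting]
'c' @ 5: {3,4}
'b' @ 6: {1,2,5}  [accepting]
after full input: {1,2,5}  (accept=1 in)

Answer: ACCEPT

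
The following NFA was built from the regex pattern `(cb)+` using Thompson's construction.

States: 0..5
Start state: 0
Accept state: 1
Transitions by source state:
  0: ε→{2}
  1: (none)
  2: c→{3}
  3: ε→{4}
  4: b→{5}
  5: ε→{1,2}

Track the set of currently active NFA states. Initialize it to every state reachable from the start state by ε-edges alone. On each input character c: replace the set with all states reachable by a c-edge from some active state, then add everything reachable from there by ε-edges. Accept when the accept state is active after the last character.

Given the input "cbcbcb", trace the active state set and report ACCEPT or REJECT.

start: ε-closure({0}) = {0,2}
'c' @ 1: {3,4}
'b' @ 2: {1,2,5}  ✓accept
'c' @ 3: {3,4}
'b' @ 4: {1,2,5}  ✓accept
'c' @ 5: {3,4}
'b' @ 6: {1,2,5}  ✓accept
end set {1,2,5} — state 1 in

Answer: ACCEPT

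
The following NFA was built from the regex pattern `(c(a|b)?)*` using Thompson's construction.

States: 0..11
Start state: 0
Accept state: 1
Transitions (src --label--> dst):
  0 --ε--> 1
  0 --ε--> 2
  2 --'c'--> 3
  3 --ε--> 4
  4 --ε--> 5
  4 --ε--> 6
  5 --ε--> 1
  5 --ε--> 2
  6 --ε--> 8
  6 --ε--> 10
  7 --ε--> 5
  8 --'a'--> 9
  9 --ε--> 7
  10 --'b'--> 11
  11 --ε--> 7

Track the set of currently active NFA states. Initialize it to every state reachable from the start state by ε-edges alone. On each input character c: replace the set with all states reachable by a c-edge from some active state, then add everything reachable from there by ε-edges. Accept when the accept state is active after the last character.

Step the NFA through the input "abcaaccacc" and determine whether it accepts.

Answer: REJECT

Trace:
start: ε-closure({0}) = {0,1,2}
'a' @ 1: {}  — no active states
rest 'bcaaccacc' ignored (set empty)
end set {} — state 1 not in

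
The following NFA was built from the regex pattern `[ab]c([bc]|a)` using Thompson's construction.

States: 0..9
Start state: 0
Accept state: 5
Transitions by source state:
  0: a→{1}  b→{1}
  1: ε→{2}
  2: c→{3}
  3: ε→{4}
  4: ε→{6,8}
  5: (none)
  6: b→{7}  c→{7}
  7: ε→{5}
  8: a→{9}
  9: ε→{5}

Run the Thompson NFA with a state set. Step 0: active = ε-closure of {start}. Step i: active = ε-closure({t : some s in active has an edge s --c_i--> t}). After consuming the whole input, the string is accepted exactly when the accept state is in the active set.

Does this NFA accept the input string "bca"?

Answer: ACCEPT

Derivation:
S₀ = ε-closure({0}) = {0}
'b' @ 1: {1,2}
'c' @ 2: {3,4,6,8}
'a' @ 3: {5,9}  [accepting]
after full input: {5,9}  (accept=5 in)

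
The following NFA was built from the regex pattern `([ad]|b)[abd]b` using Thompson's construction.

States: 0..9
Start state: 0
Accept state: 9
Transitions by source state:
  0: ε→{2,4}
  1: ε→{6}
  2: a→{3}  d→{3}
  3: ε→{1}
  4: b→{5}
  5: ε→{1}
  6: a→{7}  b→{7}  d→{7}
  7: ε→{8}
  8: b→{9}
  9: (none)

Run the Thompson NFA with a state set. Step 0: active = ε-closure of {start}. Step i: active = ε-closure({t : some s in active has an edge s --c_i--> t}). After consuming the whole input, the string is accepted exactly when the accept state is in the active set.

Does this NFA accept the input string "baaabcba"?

Answer: REJECT

Trace:
initial (ε-close {0}): {0,2,4}
'b' @ 1: {1,5,6}
'a' @ 2: {7,8}
'a' @ 3: {}  — dead — no transitions
rest 'abcba' ignored (set empty)
final: {}; accept 9 not in set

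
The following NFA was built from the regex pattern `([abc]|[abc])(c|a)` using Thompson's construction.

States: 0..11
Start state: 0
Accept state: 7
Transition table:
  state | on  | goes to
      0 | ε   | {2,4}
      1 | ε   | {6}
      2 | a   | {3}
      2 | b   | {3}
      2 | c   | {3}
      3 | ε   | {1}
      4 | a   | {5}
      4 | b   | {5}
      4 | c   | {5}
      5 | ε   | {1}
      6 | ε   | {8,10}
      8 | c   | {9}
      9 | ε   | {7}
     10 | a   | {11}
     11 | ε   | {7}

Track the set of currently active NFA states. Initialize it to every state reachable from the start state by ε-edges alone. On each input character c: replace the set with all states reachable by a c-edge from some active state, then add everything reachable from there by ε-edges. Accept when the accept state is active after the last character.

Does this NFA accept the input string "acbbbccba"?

start: ε-closure({0}) = {0,2,4}
'a' @ 1: {1,3,5,6,8,10}
'c' @ 2: {7,9}  ✓accept
'b' @ 3: {}  — no active states
rest 'bbccba' ignored (set empty)
end set {} — state 7 not in

Answer: REJECT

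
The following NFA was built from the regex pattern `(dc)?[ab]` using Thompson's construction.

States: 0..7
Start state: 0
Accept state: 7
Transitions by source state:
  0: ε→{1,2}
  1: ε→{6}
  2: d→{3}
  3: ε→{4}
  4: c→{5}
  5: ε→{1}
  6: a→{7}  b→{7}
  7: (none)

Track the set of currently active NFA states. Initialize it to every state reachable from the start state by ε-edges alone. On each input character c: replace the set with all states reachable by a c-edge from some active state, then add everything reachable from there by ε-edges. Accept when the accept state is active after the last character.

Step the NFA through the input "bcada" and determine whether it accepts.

Answer: REJECT

Trace:
start: ε-closure({0}) = {0,1,2,6}
'b' @ 1: {7}  (accept∈set)
'c' @ 2: {}  — dead — no transitions
rest 'ada' ignored (set empty)
end set {} — state 7 not in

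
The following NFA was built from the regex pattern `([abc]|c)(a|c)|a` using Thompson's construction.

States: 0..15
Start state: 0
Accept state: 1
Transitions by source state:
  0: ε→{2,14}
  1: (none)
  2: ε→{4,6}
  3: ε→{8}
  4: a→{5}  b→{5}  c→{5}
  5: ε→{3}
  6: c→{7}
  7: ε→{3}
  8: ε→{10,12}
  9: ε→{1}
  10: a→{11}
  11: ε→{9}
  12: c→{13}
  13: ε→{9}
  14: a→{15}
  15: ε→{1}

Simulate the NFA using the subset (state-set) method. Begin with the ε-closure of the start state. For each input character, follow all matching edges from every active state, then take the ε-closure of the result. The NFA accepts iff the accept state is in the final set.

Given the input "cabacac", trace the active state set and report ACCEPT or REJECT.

initial (ε-close {0}): {0,2,4,6,14}
'c' @ 1: {3,5,7,8,10,12}
'a' @ 2: {1,9,11}  (accept∈set)
'b' @ 3: {}  — no active states
rest 'acac' ignored (set empty)
after full input: {}  (accept=1 not in)

Answer: REJECT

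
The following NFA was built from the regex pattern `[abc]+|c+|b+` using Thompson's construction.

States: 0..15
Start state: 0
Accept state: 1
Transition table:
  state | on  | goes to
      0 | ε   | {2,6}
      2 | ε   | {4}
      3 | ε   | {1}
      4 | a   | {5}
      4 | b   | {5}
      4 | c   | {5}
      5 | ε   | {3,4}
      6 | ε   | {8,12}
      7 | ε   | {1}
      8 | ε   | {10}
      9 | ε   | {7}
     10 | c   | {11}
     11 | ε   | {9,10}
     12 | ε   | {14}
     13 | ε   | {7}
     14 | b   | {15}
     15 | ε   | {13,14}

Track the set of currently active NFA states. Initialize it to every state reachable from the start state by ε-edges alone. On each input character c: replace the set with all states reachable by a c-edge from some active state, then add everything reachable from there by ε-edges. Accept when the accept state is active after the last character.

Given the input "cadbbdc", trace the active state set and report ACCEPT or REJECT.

Answer: REJECT

Steps:
S₀ = ε-closure({0}) = {0,2,4,6,8,10,12,14}
'c' @ 1: {1,3,4,5,7,9,10,11}  (accept∈set)
'a' @ 2: {1,3,4,5}  (accept∈set)
'd' @ 3: {}  — state set empty
rest 'bbdc' ignored (set empty)
after full input: {}  (accept=1 not in)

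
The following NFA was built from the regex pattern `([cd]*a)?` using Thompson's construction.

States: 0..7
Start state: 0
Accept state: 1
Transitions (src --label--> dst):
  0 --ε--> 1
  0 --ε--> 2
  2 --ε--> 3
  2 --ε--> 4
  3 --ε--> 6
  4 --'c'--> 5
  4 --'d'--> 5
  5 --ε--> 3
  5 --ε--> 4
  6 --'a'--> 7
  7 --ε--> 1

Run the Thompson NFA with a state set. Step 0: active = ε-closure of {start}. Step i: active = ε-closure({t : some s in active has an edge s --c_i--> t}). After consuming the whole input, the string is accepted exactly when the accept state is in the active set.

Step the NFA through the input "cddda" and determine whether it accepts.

start: ε-closure({0}) = {0,1,2,3,4,6}
'c' @ 1: {3,4,5,6}
'd' @ 2: {3,4,5,6}
'd' @ 3: {3,4,5,6}
'd' @ 4: {3,4,5,6}
'a' @ 5: {1,7}  [accepting]
end set {1,7} — state 1 in

Answer: ACCEPT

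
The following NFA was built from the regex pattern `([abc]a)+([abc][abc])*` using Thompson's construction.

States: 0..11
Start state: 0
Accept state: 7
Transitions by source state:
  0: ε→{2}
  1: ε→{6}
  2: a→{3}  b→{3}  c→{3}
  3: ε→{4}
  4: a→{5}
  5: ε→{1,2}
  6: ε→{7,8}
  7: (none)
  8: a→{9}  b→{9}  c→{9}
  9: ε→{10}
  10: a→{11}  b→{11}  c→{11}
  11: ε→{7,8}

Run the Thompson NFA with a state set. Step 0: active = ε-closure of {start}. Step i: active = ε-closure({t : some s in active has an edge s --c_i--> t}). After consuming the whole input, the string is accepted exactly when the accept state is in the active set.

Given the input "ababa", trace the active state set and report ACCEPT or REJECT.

initial (ε-close {0}): {0,2}
'a' @ 1: {3,4}
'b' @ 2: {}  — state set empty
rest 'aba' ignored (set empty)
end set {} — state 7 not in

Answer: REJECT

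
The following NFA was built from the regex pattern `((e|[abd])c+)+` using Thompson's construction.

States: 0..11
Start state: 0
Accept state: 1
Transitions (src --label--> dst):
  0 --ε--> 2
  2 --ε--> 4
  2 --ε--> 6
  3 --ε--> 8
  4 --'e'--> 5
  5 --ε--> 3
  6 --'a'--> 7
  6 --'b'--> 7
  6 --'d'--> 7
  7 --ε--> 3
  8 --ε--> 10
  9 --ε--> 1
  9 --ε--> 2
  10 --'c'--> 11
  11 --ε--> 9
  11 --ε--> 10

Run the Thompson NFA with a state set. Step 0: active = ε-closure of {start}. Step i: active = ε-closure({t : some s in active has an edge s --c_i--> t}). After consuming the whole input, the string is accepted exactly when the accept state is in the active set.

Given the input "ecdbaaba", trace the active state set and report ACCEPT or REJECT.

initial (ε-close {0}): {0,2,4,6}
'e' @ 1: {3,5,8,10}
'c' @ 2: {1,2,4,6,9,10,11}  ✓accept
'd' @ 3: {3,7,8,10}
'b' @ 4: {}  — state set empty
rest 'aaba' ignored (set empty)
final: {}; accept 1 not in set

Answer: REJECT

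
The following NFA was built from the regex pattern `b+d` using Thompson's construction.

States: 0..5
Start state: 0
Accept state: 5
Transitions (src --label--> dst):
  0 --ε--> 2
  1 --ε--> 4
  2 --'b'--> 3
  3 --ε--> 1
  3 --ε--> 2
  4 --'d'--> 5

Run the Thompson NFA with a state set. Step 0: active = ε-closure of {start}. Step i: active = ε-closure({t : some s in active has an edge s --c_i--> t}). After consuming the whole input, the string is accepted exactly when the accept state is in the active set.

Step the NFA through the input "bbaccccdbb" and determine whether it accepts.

Answer: REJECT

Steps:
start: ε-closure({0}) = {0,2}
'b' @ 1: {1,2,3,4}
'b' @ 2: {1,2,3,4}
'a' @ 3: {}  — dead — no transitions
rest 'ccccdbb' ignored (set empty)
after full input: {}  (accept=5 not in)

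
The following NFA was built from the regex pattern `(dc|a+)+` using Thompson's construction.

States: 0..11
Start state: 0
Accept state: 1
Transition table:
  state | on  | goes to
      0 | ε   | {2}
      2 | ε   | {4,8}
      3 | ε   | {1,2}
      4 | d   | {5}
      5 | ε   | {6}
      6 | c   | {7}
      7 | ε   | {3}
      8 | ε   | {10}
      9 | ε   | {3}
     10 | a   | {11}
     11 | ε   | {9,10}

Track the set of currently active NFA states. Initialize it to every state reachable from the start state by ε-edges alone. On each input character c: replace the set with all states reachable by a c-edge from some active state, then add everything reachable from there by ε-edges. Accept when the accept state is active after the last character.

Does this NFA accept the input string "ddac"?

Answer: REJECT

Trace:
S₀ = ε-closure({0}) = {0,2,4,8,10}
'd' @ 1: {5,6}
'd' @ 2: {}  — dead — no transitions
rest 'ac' ignored (set empty)
end set {} — state 1 not in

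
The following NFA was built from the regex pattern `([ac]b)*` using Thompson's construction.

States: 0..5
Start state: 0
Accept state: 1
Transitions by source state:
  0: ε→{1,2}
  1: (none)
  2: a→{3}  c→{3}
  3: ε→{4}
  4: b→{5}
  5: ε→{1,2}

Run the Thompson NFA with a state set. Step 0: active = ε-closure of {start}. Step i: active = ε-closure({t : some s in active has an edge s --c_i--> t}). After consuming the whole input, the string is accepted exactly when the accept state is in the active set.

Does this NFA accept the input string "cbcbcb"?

Answer: ACCEPT

Trace:
initial (ε-close {0}): {0,1,2}
'c' @ 1: {3,4}
'b' @ 2: {1,2,5}  ✓accept
'c' @ 3: {3,4}
'b' @ 4: {1,2,5}  ✓accept
'c' @ 5: {3,4}
'b' @ 6: {1,2,5}  ✓accept
after full input: {1,2,5}  (accept=1 in)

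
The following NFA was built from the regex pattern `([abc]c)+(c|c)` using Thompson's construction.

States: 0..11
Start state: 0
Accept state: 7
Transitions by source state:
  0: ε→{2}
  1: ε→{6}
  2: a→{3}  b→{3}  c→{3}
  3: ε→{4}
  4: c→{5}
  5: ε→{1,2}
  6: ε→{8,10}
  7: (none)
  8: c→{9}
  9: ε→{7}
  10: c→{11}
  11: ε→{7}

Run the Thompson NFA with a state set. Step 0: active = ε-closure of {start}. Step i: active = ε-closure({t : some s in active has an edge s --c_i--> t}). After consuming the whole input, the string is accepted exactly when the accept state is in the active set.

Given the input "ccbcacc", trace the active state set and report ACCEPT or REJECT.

Answer: ACCEPT

Trace:
initial (ε-close {0}): {0,2}
'c' @ 1: {3,4}
'c' @ 2: {1,2,5,6,8,10}
'b' @ 3: {3,4}
'c' @ 4: {1,2,5,6,8,10}
'a' @ 5: {3,4}
'c' @ 6: {1,2,5,6,8,10}
'c' @ 7: {3,4,7,9,11}  (accept∈set)
after full input: {3,4,7,9,11}  (accept=7 in)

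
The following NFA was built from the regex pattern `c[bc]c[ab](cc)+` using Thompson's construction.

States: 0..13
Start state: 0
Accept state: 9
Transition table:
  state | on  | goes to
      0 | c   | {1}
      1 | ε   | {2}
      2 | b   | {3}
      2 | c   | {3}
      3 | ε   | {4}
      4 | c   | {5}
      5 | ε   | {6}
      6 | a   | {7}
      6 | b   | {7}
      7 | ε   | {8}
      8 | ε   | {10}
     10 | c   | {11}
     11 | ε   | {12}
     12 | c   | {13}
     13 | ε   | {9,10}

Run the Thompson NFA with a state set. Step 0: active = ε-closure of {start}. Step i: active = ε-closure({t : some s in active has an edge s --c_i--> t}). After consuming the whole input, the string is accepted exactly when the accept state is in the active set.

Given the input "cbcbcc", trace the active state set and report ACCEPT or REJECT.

Answer: ACCEPT

Steps:
S₀ = ε-closure({0}) = {0}
'c' @ 1: {1,2}
'b' @ 2: {3,4}
'c' @ 3: {5,6}
'b' @ 4: {7,8,10}
'c' @ 5: {11,12}
'c' @ 6: {9,10,13}  (accept∈set)
after full input: {9,10,13}  (accept=9 in)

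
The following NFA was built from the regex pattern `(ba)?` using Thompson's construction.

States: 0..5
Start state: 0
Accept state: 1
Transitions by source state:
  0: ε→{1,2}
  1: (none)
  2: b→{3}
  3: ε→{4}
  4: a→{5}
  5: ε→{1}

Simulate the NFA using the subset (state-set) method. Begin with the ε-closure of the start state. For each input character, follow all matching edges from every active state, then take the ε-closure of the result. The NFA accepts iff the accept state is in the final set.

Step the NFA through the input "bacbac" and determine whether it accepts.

S₀ = ε-closure({0}) = {0,1,2}
'b' @ 1: {3,4}
'a' @ 2: {1,5}  (accept∈set)
'c' @ 3: {}  — dead — no transitions
rest 'bac' ignored (set empty)
final: {}; accept 1 not in set

Answer: REJECT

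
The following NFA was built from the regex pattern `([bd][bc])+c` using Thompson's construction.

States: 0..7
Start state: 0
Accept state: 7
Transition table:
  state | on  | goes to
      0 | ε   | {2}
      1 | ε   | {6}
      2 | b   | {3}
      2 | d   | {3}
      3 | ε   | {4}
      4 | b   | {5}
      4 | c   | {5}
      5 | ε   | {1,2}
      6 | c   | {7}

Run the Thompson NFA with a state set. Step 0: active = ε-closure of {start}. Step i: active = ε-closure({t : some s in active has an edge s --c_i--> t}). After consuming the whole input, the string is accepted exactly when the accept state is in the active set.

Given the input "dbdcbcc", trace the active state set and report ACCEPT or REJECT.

initial (ε-close {0}): {0,2}
'd' @ 1: {3,4}
'b' @ 2: {1,2,5,6}
'd' @ 3: {3,4}
'c' @ 4: {1,2,5,6}
'b' @ 5: {3,4}
'c' @ 6: {1,2,5,6}
'c' @ 7: {7}  ✓accept
end set {7} — state 7 in

Answer: ACCEPT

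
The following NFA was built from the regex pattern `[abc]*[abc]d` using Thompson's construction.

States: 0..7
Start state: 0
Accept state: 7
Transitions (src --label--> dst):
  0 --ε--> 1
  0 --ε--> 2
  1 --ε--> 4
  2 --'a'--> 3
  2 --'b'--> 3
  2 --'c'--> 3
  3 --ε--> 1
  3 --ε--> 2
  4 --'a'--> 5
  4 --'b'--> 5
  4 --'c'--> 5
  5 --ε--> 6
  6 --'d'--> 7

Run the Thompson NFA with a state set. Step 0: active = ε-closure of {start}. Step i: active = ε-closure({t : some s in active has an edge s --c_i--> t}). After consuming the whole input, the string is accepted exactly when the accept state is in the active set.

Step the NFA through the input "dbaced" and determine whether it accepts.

initial (ε-close {0}): {0,1,2,4}
'd' @ 1: {}  — dead — no transitions
rest 'baced' ignored (set empty)
final: {}; accept 7 not in set

Answer: REJECT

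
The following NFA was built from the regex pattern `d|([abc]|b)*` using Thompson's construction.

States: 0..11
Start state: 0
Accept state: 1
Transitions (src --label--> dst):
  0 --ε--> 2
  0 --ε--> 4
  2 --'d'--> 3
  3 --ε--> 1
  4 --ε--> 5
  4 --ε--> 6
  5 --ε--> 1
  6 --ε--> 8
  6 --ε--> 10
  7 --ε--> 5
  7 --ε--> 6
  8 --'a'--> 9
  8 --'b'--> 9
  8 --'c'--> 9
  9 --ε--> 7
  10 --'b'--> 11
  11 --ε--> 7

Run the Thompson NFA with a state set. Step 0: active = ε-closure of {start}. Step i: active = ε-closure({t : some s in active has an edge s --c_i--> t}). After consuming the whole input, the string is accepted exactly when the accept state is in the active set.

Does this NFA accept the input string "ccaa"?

Answer: ACCEPT

Trace:
S₀ = ε-closure({0}) = {0,1,2,4,5,6,8,10}
'c' @ 1: {1,5,6,7,8,9,10}  (accept∈set)
'c' @ 2: {1,5,6,7,8,9,10}  (accept∈set)
'a' @ 3: {1,5,6,7,8,9,10}  (accept∈set)
'a' @ 4: {1,5,6,7,8,9,10}  (accept∈set)
final: {1,5,6,7,8,9,10}; accept 1 in set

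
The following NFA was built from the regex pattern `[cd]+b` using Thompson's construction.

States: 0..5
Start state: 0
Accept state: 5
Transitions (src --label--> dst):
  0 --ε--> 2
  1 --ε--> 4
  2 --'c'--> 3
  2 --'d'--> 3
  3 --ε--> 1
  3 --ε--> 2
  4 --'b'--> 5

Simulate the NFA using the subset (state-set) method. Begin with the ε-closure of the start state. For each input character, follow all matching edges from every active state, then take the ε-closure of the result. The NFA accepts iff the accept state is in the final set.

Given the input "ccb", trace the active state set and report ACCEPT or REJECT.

S₀ = ε-closure({0}) = {0,2}
'c' @ 1: {1,2,3,4}
'c' @ 2: {1,2,3,4}
'b' @ 3: {5}  [accepting]
end set {5} — state 5 in

Answer: ACCEPT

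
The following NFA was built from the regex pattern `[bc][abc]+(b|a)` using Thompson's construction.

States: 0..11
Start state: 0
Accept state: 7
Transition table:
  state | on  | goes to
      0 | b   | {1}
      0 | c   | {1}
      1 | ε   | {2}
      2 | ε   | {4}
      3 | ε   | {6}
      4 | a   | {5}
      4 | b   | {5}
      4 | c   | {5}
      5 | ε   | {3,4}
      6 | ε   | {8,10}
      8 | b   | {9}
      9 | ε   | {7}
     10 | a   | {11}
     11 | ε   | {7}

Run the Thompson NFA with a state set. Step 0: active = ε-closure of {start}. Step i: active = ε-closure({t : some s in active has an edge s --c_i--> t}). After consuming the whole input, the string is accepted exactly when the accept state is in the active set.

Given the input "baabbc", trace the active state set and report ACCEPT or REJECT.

initial (ε-close {0}): {0}
'b' @ 1: {1,2,4}
'a' @ 2: {3,4,5,6,8,10}
'a' @ 3: {3,4,5,6,7,8,10,11}  ✓accept
'b' @ 4: {3,4,5,6,7,8,9,10}  ✓accept
'b' @ 5: {3,4,5,6,7,8,9,10}  ✓accept
'c' @ 6: {3,4,5,6,8,10}
end set {3,4,5,6,8,10} — state 7 not in

Answer: REJECT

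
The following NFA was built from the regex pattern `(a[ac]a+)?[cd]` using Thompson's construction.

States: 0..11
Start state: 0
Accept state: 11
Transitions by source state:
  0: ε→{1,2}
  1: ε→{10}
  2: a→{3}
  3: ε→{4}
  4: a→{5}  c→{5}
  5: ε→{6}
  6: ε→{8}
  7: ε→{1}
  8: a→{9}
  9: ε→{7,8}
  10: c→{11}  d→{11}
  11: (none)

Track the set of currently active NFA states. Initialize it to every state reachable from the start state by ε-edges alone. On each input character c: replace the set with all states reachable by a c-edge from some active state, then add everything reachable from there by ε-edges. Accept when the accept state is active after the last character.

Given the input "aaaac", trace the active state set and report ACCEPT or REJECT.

Answer: ACCEPT

Steps:
initial (ε-close {0}): {0,1,2,10}
'a' @ 1: {3,4}
'a' @ 2: {5,6,8}
'a' @ 3: {1,7,8,9,10}
'a' @ 4: {1,7,8,9,10}
'c' @ 5: {11}  [accepting]
final: {11}; accept 11 in set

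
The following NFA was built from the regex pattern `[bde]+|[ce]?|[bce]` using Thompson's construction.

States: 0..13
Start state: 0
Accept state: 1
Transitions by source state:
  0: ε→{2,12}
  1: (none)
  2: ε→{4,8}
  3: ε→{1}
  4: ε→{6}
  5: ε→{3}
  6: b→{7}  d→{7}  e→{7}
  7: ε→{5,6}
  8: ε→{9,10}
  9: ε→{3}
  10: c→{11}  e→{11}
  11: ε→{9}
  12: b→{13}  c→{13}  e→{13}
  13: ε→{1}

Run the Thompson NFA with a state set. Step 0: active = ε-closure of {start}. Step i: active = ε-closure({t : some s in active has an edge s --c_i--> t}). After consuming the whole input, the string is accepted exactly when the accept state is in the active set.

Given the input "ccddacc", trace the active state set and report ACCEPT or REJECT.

Answer: REJECT

Steps:
S₀ = ε-closure({0}) = {0,1,2,3,4,6,8,9,10,12}
'c' @ 1: {1,3,9,11,13}  (accept∈set)
'c' @ 2: {}  — dead — no transitions
rest 'ddacc' ignored (set empty)
after full input: {}  (accept=1 not in)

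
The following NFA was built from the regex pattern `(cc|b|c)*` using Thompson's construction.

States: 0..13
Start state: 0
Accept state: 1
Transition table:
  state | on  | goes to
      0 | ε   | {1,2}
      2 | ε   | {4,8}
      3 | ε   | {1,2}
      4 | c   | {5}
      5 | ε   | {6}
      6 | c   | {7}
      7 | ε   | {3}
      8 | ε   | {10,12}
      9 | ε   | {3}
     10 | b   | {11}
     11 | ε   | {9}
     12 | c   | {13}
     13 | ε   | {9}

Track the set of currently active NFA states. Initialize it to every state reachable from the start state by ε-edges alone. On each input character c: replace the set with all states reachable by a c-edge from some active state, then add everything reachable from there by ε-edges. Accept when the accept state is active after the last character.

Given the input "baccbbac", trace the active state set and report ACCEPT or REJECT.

initial (ε-close {0}): {0,1,2,4,8,10,12}
'b' @ 1: {1,2,3,4,8,9,10,11,12}  (accept∈set)
'a' @ 2: {}  — dead — no transitions
rest 'ccbbac' ignored (set empty)
after full input: {}  (accept=1 not in)

Answer: REJECT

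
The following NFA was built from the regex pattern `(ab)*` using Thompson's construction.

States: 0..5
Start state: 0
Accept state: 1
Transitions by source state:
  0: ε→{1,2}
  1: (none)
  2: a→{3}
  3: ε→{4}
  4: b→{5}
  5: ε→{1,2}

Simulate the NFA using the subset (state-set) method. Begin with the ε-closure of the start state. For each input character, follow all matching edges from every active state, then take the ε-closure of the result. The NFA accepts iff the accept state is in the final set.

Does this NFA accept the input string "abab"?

S₀ = ε-closure({0}) = {0,1,2}
'a' @ 1: {3,4}
'b' @ 2: {1,2,5}  [accepting]
'a' @ 3: {3,4}
'b' @ 4: {1,2,5}  [accepting]
after full input: {1,2,5}  (accept=1 in)

Answer: ACCEPT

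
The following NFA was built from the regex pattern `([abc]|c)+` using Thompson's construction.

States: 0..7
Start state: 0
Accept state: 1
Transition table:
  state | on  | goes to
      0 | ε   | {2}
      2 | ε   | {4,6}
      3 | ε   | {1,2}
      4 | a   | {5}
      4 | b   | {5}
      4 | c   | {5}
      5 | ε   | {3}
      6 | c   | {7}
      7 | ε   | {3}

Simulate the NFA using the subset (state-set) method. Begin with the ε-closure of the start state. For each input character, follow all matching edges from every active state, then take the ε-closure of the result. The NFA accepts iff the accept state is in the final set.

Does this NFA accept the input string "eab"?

start: ε-closure({0}) = {0,2,4,6}
'e' @ 1: {}  — no active states
rest 'ab' ignored (set empty)
final: {}; accept 1 not in set

Answer: REJECT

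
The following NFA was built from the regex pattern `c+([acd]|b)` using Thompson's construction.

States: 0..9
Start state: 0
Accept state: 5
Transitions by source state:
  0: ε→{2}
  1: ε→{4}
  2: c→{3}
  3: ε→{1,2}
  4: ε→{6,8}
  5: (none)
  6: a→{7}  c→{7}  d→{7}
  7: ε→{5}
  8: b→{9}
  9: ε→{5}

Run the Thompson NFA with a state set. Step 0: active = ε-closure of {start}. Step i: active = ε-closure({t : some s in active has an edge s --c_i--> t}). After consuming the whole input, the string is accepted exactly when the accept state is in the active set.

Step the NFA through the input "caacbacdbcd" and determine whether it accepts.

Answer: REJECT

Steps:
start: ε-closure({0}) = {0,2}
'c' @ 1: {1,2,3,4,6,8}
'a' @ 2: {5,7}  (accept∈set)
'a' @ 3: {}  — dead — no transitions
rest 'cbacdbcd' ignored (set empty)
end set {} — state 5 not in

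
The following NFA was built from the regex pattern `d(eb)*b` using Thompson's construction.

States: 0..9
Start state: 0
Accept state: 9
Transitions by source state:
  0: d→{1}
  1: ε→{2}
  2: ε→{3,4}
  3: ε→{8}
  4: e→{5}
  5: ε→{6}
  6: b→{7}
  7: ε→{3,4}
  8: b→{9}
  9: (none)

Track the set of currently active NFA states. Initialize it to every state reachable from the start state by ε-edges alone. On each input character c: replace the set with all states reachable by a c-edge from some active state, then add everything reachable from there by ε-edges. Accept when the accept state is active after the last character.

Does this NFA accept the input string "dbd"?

S₀ = ε-closure({0}) = {0}
'd' @ 1: {1,2,3,4,8}
'b' @ 2: {9}  (accept∈set)
'd' @ 3: {}  — no active states
after full input: {}  (accept=9 not in)

Answer: REJECT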